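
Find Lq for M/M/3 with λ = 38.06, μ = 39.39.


a = λ/μ = 0.9662; ρ = a/3 = 0.3221
P₀ = 0.376674
Lq = P₀·a^c·ρ / (c!·(1−ρ)²) = 0.376674·0.90209·0.3221/(6·0.45958)
= 0.03969

Final: 0.03969


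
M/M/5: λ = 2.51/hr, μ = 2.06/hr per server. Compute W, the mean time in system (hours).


a = 1.2184; ρ = 0.2437; P₀ = 0.295537
Lq = P₀·a^c·ρ/(c!(1−ρ)²) = 0.002818
Wq = Lq/λ = 0.002818/2.51 = 0.001123 hr
W = Wq + 1/μ = 0.001123 + 0.48544 = 0.48656 hr

Final: 0.48656 hr


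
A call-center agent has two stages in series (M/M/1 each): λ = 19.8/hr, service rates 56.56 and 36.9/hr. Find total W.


Each node sees arrival rate λ = 19.8/hr (tandem ⇒ throughput preserved).
W₁ = 1/(μ₁−λ) = 1/(56.56−19.8) = 0.02720 hr
W₂ = 1/(μ₂−λ) = 1/(36.9−19.8) = 0.05848 hr
W_total = W₁ + W₂ = 0.02720 + 0.05848 = 0.08568 hr

Final: 0.08568 hr


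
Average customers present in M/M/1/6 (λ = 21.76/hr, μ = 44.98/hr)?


ρ = 21.76/44.98 = 0.4838
L = ρ[1 − (K+1)ρ^K + Kρ^(K+1)] / [(1−ρ)(1−ρ^(K+1))]
Numerator: 0.4838·(1 − 7·0.012818 + 6·0.006201) = 0.458362
Denominator: (0.5162)·(0.993799) = 0.513028
L = 0.458362/0.513028 = 0.8934

Final: 0.8934


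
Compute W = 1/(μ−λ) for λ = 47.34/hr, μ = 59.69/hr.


W = 1/(μ−λ) = 1/(59.69 − 47.34) = 1/12.35 = 0.08097 hr

Final: 0.08097 hr


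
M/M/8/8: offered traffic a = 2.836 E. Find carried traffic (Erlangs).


B(8,2.836) = 0.006104 (Erlang-B)
Carried load = a(1 − B) = 2.836·(1 − 0.006104) = 2.836·0.993896 = 2.8187 E

Final: 2.8187 Erlangs


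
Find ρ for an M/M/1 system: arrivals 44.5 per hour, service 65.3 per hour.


ρ = λ/μ = 44.5/65.3 = 0.6815

Final: 0.6815


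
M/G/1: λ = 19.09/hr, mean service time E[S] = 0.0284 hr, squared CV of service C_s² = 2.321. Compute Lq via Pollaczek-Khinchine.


ρ = λ·E[S] = 19.09·0.0284 = 0.5422
Lq = ρ²(1+C_s²)/(2(1−ρ)) = 0.2939·(1+2.321)/(2·0.4578)
= 0.2939·3.3210/0.9157 = 1.06603

Final: 1.06603


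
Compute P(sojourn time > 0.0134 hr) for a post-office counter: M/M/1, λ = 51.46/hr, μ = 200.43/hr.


W ~ Exponential(μ−λ) for M/M/1.
μ − λ = 200.43 − 51.46 = 148.9700
P(W > t) = e^{−(μ−λ)t} = e^{−1.9962} = 0.135851

Final: 0.135851


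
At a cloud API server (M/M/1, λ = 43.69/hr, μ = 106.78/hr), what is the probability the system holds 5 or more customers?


ρ = 43.69/106.78 = 0.4092
P(N ≥ n) = ρ^n = 0.4092^5 = 0.011467

Final: 0.011467


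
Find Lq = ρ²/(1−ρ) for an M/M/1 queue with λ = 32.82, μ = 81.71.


ρ = 32.82/81.71 = 0.4017
Lq = ρ²/(1−ρ) = 0.1613/0.5983 = 0.2696

Final: 0.2696


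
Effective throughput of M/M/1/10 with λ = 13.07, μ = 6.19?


ρ = 2.1115; P_K = (1−ρ)ρ^10/(1−ρ^11) = 0.526538
λ_eff = λ(1 − P_K) = 13.07·(1 − 0.526538) = 13.07·0.473462 = 6.1881 /hr

Final: 6.1881 /hr


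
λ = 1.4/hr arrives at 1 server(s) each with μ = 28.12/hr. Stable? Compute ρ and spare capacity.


Total capacity cμ = 1·28.12 = 28.12/hr
ρ = λ/(cμ) = 1.4/28.12 = 0.04979
Stable ⇔ ρ < 1: YES
Spare capacity = cμ − λ = 28.12 − 1.4 = 26.72/hr

Final: ρ = 0.04979; stable; margin = 26.72/hr


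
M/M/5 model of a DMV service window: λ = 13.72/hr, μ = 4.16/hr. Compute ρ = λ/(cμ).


ρ = λ/(cμ) = 13.72/(5·4.16) = 13.72/20.80 = 0.6596

Final: 0.6596


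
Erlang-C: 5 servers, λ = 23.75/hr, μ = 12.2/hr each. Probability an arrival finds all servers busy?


a = λ/μ = 1.9467; ρ = a/5 = 0.3893
P₀ = 0.141821 (from M/M/c formula)
C(c,a) = [a^c/(c!(1−ρ))]·P₀ = [27.95883/(120·0.6107)]·0.141821
= 0.38154·0.141821 = 0.054111

Final: 0.054111


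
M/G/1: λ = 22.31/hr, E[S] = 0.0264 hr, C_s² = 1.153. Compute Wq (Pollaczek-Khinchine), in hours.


ρ = λ·E[S] = 22.31·0.0264 = 0.5890
E[S²] = E[S]²(1+C_s²) = 0.0264²·(1+1.153) = 0.001501
Wq = λ·E[S²]/(2(1−ρ)) = 22.31·0.001501/(2·0.4110) = 0.04073 hr

Final: 0.04073 hr


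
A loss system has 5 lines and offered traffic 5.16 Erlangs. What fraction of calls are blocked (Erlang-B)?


B(c,a) = (a^c/c!) / Σ_{k=0}^{c} a^k/k!
a^5/5! = 30.483671
Σ terms (k=0..5): 1.00000 + 5.16000 + 13.31280 + 22.89802 + 29.53844 + 30.48367 = 102.392927
B = 30.483671/102.392927 = 0.297713

Final: 0.297713


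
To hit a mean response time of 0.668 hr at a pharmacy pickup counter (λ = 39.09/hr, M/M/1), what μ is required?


W = 1/(μ−λ) ⇒ μ − λ = 1/W = 1/0.668 = 1.4970
μ = λ + 1/W = 39.09 + 1.4970 = 40.5870 per hr

Final: 40.5870 /hr


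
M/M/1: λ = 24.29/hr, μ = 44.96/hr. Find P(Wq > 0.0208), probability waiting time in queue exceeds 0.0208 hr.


ρ = 24.29/44.96 = 0.5403
P(Wq > t) = ρ·e^{−(μ−λ)t} = 0.5403·e^{−0.4299}
= 0.5403·0.650551 = 0.351465

Final: 0.351465


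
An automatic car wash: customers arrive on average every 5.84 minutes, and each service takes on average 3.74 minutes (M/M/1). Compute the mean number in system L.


λ = 60/5.84 = 10.2740 /hr
μ = 60/3.74 = 16.0428 /hr
ρ = λ/μ = 10.2740/16.0428 = 0.6404
L = ρ/(1−ρ) = 0.6404/0.3596 = 1.7810

Final: 1.7810


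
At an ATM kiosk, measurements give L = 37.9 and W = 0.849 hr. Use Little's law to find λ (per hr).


λ = L/W = 37.9/0.849 = 44.6408 /hr

Final: 44.6408 /hr


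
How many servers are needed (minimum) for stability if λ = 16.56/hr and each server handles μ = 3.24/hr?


Stability requires cμ > λ ⇔ c > λ/μ.
λ/μ = 16.56/3.24 = 5.1111
Minimum integer c = ⌊5.1111⌋ + 1 = 6
Check: 6·3.24 = 19.44 > 16.56, while 5·3.24 = 16.20 ≤ 16.56

Final: 6 servers


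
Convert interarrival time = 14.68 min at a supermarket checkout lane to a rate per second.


λ = 1/(interarrival time) in consistent units.
1 second = 0.0166667 min, so λ = 0.0166667/14.68 = 0.001135 per second

Final: 0.001135 /sec


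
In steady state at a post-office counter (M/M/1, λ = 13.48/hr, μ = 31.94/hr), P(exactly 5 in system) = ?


ρ = 13.48/31.94 = 0.4220
P_n = (1−ρ)·ρ^n = (1 − 0.4220)·0.4220^5 = 0.5780·0.013390 = 0.007739

Final: 0.007739


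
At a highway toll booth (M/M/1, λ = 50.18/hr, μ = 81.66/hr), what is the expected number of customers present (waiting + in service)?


ρ = λ/μ = 50.18/81.66 = 0.6145
L = ρ/(1−ρ) = 0.6145/(1 − 0.6145) = 0.6145/0.3855 = 1.5940

Final: 1.5940


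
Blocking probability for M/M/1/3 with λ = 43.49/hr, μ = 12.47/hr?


ρ = λ/μ = 43.49/12.47 = 3.4876
P_K = (1−ρ)ρ^K/(1−ρ^(K+1)) = (-2.4876·42.419824)/(1 − 147.942113)
= -105.522289/-146.942113 = 0.718121

Final: 0.718121


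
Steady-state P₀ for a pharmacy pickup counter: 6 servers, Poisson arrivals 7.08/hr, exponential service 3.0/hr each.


a = λ/μ = 7.08/3.0 = 2.3600; ρ = a/c = 0.3933
Σ_{k=0}^{5} a^k/k! (terms k=0..5) = 1.00000 + 2.36000 + 2.78480 + 2.19071 + 1.29252 + 0.61007 = 10.23810
Tail: a^6/(6!(1−ρ)) = 172.77147/(720·0.6067) = 0.39554
P₀ = 1/(10.23810 + 0.39554) = 1/10.63364 = 0.094041

Final: 0.094041


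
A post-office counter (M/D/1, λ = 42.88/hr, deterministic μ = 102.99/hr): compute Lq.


ρ = 42.88/102.99 = 0.4164
M/D/1: Lq = ρ²/(2(1−ρ)) = 0.1733/(2·0.5836) = 0.14850

Final: 0.14850


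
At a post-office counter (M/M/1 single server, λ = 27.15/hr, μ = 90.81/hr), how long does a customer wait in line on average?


ρ = 27.15/90.81 = 0.2990
Wq = ρ/(μ−λ) = 0.2990/(90.81 − 27.15) = 0.2990/63.66 = 0.004696 hr

Final: 0.004696 hr


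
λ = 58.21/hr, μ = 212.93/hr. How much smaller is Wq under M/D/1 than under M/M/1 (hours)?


ρ = 58.21/212.93 = 0.2734
Wq(M/M/1) = ρ/(μ−λ) = 0.2734/154.72 = 0.001767 hr
Wq(M/D/1) = ρ/(2(μ−λ)) = 0.0008835 hr
Savings = 0.001767 − 0.0008835 = 0.0008835 hr

Final: 0.0008835 hr


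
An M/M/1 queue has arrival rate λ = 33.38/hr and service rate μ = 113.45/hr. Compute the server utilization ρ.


ρ = λ/μ = 33.38/113.45 = 0.2942

Final: 0.2942


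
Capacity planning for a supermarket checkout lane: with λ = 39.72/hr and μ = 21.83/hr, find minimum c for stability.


Stability requires cμ > λ ⇔ c > λ/μ.
λ/μ = 39.72/21.83 = 1.8195
Minimum integer c = ⌊1.8195⌋ + 1 = 2
Check: 2·21.83 = 43.66 > 39.72, while 1·21.83 = 21.83 ≤ 39.72

Final: 2 servers


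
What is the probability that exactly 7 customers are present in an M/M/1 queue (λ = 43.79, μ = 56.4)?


ρ = 43.79/56.4 = 0.7764
P_n = (1−ρ)·ρ^n = (1 − 0.7764)·0.7764^7 = 0.2236·0.170087 = 0.038028

Final: 0.038028


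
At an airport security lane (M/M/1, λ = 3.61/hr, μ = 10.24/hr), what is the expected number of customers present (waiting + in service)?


ρ = λ/μ = 3.61/10.24 = 0.3525
L = ρ/(1−ρ) = 0.3525/(1 − 0.3525) = 0.3525/0.6475 = 0.5445

Final: 0.5445


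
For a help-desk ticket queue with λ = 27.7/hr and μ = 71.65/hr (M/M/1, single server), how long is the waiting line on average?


ρ = 27.7/71.65 = 0.3866
Lq = ρ²/(1−ρ) = 0.1495/0.6134 = 0.2437

Final: 0.2437


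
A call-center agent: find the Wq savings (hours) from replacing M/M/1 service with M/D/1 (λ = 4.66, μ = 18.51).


ρ = 4.66/18.51 = 0.2518
Wq(M/M/1) = ρ/(μ−λ) = 0.2518/13.85 = 0.01818 hr
Wq(M/D/1) = ρ/(2(μ−λ)) = 0.009089 hr
Savings = 0.01818 − 0.009089 = 0.009089 hr

Final: 0.009089 hr


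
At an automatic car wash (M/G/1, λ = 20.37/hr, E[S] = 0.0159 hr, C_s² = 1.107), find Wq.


ρ = λ·E[S] = 20.37·0.0159 = 0.3239
E[S²] = E[S]²(1+C_s²) = 0.0159²·(1+1.107) = 0.0005327
Wq = λ·E[S²]/(2(1−ρ)) = 20.37·0.0005327/(2·0.6761) = 0.008024 hr

Final: 0.008024 hr


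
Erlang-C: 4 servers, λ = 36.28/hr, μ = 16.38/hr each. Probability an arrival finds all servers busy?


a = λ/μ = 2.2149; ρ = a/4 = 0.5537
P₀ = 0.102820 (from M/M/c formula)
C(c,a) = [a^c/(c!(1−ρ))]·P₀ = [24.06653/(24·0.4463)]·0.102820
= 2.24698·0.102820 = 0.231035

Final: 0.231035


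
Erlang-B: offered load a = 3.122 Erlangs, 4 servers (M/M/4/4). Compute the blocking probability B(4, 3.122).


B(c,a) = (a^c/c!) / Σ_{k=0}^{c} a^k/k!
a^4/4! = 3.958406
Σ terms (k=0..4): 1.00000 + 3.12200 + 4.87344 + 5.07163 + 3.95841 = 18.025477
B = 3.958406/18.025477 = 0.219601

Final: 0.219601


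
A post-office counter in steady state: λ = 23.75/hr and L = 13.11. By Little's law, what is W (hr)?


W = L/λ = 13.11/23.75 = 0.5520 hr

Final: 0.5520 hr


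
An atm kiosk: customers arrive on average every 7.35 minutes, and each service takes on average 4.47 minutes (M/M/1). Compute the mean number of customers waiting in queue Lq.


λ = 60/7.35 = 8.1633 /hr
μ = 60/4.47 = 13.4228 /hr
ρ = λ/μ = 8.1633/13.4228 = 0.6082
Lq = ρ²/(1−ρ) = 0.3699/0.3918 = 0.9439

Final: 0.9439


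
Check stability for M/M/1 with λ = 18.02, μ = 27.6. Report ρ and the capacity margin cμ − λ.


Total capacity cμ = 1·27.6 = 27.60/hr
ρ = λ/(cμ) = 18.02/27.60 = 0.6529
Stable ⇔ ρ < 1: YES
Spare capacity = cμ − λ = 27.60 − 18.02 = 9.58/hr

Final: ρ = 0.6529; stable; margin = 9.58/hr


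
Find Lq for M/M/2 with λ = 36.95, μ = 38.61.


a = λ/μ = 0.9570; ρ = a/2 = 0.4785
P₀ = 0.352720
Lq = P₀·a^c·ρ / (c!·(1−ρ)²) = 0.352720·0.91586·0.4785/(2·0.27196)
= 0.28419

Final: 0.28419


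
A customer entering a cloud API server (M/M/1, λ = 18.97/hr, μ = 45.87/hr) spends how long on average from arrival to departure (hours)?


W = 1/(μ−λ) = 1/(45.87 − 18.97) = 1/26.90 = 0.03717 hr

Final: 0.03717 hr


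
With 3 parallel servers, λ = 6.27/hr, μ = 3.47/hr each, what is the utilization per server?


ρ = λ/(cμ) = 6.27/(3·3.47) = 6.27/10.41 = 0.6023

Final: 0.6023


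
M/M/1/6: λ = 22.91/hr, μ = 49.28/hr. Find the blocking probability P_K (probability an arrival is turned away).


ρ = λ/μ = 22.91/49.28 = 0.4649
P_K = (1−ρ)ρ^K/(1−ρ^(K+1)) = (0.5351·0.010095)/(1 − 0.004693)
= 0.005402/0.995307 = 0.005428

Final: 0.005428


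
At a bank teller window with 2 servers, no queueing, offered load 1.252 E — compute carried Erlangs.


B(2,1.252) = 0.258174 (Erlang-B)
Carried load = a(1 − B) = 1.252·(1 − 0.258174) = 1.252·0.741826 = 0.9288 E

Final: 0.9288 Erlangs


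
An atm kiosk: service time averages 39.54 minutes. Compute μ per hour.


μ = 1/(service time) in consistent units.
1 hour = 60 min, so μ = 60/39.54 = 1.5175 per hour

Final: 1.5175 /hr


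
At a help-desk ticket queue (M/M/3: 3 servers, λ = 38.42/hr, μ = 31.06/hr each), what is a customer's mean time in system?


a = 1.2370; ρ = 0.4123; P₀ = 0.282586
Lq = P₀·a^c·ρ/(c!(1−ρ)²) = 0.10642
Wq = Lq/λ = 0.10642/38.42 = 0.002770 hr
W = Wq + 1/μ = 0.002770 + 0.03220 = 0.03497 hr

Final: 0.03497 hr


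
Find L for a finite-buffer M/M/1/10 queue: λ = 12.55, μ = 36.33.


ρ = 12.55/36.33 = 0.3454
L = ρ[1 − (K+1)ρ^K + Kρ^(K+1)] / [(1−ρ)(1−ρ^(K+1))]
Numerator: 0.3454·(1 − 11·0.00002420 + 10·0.000008359) = 0.345381
Denominator: (0.6546)·(0.999992) = 0.654550
L = 0.345381/0.654550 = 0.5277

Final: 0.5277


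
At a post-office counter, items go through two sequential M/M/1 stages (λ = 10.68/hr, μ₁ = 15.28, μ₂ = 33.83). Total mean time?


Each node sees arrival rate λ = 10.68/hr (tandem ⇒ throughput preserved).
W₁ = 1/(μ₁−λ) = 1/(15.28−10.68) = 0.21739 hr
W₂ = 1/(μ₂−λ) = 1/(33.83−10.68) = 0.04320 hr
W_total = W₁ + W₂ = 0.21739 + 0.04320 = 0.26059 hr

Final: 0.26059 hr


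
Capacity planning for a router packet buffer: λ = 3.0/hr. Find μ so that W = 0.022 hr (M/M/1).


W = 1/(μ−λ) ⇒ μ − λ = 1/W = 1/0.022 = 45.4545
μ = λ + 1/W = 3.0 + 45.4545 = 48.4545 per hr

Final: 48.4545 /hr


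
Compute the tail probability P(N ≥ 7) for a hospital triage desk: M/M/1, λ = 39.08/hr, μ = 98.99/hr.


ρ = 39.08/98.99 = 0.3948
P(N ≥ n) = ρ^n = 0.3948^7 = 0.001495

Final: 0.001495


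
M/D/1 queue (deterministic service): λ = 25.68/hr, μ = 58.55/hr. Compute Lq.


ρ = 25.68/58.55 = 0.4386
M/D/1: Lq = ρ²/(2(1−ρ)) = 0.1924/(2·0.5614) = 0.17133

Final: 0.17133


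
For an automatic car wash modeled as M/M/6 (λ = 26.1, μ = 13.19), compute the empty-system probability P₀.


a = λ/μ = 26.1/13.19 = 1.9788; ρ = a/c = 0.3298
Σ_{k=0}^{5} a^k/k! (terms k=0..5) = 1.00000 + 1.97877 + 1.95777 + 1.29133 + 0.63881 + 0.25281 = 7.11949
Tail: a^6/(6!(1−ρ)) = 60.03082/(720·0.6702) = 0.12440
P₀ = 1/(7.11949 + 0.12440) = 1/7.24389 = 0.138047

Final: 0.138047


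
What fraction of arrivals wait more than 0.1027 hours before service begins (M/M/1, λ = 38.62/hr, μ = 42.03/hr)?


ρ = 38.62/42.03 = 0.9189
P(Wq > t) = ρ·e^{−(μ−λ)t} = 0.9189·e^{−0.3502}
= 0.9189·0.704542 = 0.647381

Final: 0.647381


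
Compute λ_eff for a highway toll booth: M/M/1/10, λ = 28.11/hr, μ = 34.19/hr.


ρ = 0.8222; P_K = (1−ρ)ρ^10/(1−ρ^11) = 0.028391
λ_eff = λ(1 − P_K) = 28.11·(1 − 0.028391) = 28.11·0.971609 = 27.3119 /hr

Final: 27.3119 /hr


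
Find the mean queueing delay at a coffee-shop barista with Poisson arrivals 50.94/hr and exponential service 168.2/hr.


ρ = 50.94/168.2 = 0.3029
Wq = ρ/(μ−λ) = 0.3029/(168.2 − 50.94) = 0.3029/117.26 = 0.002583 hr

Final: 0.002583 hr


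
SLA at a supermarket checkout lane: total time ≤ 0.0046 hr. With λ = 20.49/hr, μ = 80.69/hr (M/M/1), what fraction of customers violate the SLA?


W ~ Exponential(μ−λ) for M/M/1.
μ − λ = 80.69 − 20.49 = 60.2000
P(W > t) = e^{−(μ−λ)t} = e^{−0.2769} = 0.758115

Final: 0.758115


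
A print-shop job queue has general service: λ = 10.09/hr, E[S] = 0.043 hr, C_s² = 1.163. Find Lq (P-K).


ρ = λ·E[S] = 10.09·0.043 = 0.4339
Lq = ρ²(1+C_s²)/(2(1−ρ)) = 0.1882·(1+1.163)/(2·0.5661)
= 0.1882·2.1630/1.1323 = 0.35961

Final: 0.35961


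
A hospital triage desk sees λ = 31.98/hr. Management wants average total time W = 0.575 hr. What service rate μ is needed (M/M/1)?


W = 1/(μ−λ) ⇒ μ − λ = 1/W = 1/0.575 = 1.7391
μ = λ + 1/W = 31.98 + 1.7391 = 33.7191 per hr

Final: 33.7191 /hr


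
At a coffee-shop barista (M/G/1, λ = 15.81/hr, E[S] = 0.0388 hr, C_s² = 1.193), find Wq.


ρ = λ·E[S] = 15.81·0.0388 = 0.6134
E[S²] = E[S]²(1+C_s²) = 0.0388²·(1+1.193) = 0.003301
Wq = λ·E[S²]/(2(1−ρ)) = 15.81·0.003301/(2·0.3866) = 0.06751 hr

Final: 0.06751 hr


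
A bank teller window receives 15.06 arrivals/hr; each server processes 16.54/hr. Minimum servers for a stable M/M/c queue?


Stability requires cμ > λ ⇔ c > λ/μ.
λ/μ = 15.06/16.54 = 0.9105
Minimum integer c = ⌊0.9105⌋ + 1 = 1
Check: 1·16.54 = 16.54 > 15.06, while 0·16.54 = 0.00 ≤ 15.06

Final: 1 servers


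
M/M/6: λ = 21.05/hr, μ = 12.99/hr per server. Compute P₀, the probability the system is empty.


a = λ/μ = 21.05/12.99 = 1.6205; ρ = a/c = 0.2701
Σ_{k=0}^{5} a^k/k! (terms k=0..5) = 1.00000 + 1.62048 + 1.31297 + 0.70921 + 0.28732 + 0.09312 = 5.02310
Tail: a^6/(6!(1−ρ)) = 18.10747/(720·0.7299) = 0.03445
P₀ = 1/(5.02310 + 0.03445) = 1/5.05755 = 0.197724

Final: 0.197724


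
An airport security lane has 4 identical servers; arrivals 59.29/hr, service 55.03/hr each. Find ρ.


ρ = λ/(cμ) = 59.29/(4·55.03) = 59.29/220.12 = 0.2694

Final: 0.2694


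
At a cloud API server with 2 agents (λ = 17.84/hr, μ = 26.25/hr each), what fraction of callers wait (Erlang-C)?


a = λ/μ = 0.6796; ρ = a/2 = 0.3398
P₀ = 0.492750 (from M/M/c formula)
C(c,a) = [a^c/(c!(1−ρ))]·P₀ = [0.46188/(2·0.6602)]·0.492750
= 0.34981·0.492750 = 0.172369

Final: 0.172369


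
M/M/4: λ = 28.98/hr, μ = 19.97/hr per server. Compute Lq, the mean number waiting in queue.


a = λ/μ = 1.4512; ρ = a/4 = 0.3628
P₀ = 0.232371
Lq = P₀·a^c·ρ / (c!·(1−ρ)²) = 0.232371·4.43487·0.3628/(24·0.40603)
= 0.03837

Final: 0.03837


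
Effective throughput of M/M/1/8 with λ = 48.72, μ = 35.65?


ρ = 1.3666; P_K = (1−ρ)ρ^8/(1−ρ^9) = 0.285434
λ_eff = λ(1 − P_K) = 48.72·(1 − 0.285434) = 48.72·0.714566 = 34.8137 /hr

Final: 34.8137 /hr


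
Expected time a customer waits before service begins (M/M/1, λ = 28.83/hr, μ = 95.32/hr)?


ρ = 28.83/95.32 = 0.3025
Wq = ρ/(μ−λ) = 0.3025/(95.32 − 28.83) = 0.3025/66.49 = 0.004549 hr

Final: 0.004549 hr


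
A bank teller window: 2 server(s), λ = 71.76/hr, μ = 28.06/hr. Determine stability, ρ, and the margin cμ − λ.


Total capacity cμ = 2·28.06 = 56.12/hr
ρ = λ/(cμ) = 71.76/56.12 = 1.2787
Stable ⇔ ρ < 1: NO
Spare capacity = cμ − λ = 56.12 − 71.76 = -15.64/hr

Final: ρ = 1.2787; unstable; margin = -15.64/hr


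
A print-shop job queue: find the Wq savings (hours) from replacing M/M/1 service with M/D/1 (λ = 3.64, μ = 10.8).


ρ = 3.64/10.8 = 0.3370
Wq(M/M/1) = ρ/(μ−λ) = 0.3370/7.16 = 0.04707 hr
Wq(M/D/1) = ρ/(2(μ−λ)) = 0.02354 hr
Savings = 0.04707 − 0.02354 = 0.02354 hr

Final: 0.02354 hr


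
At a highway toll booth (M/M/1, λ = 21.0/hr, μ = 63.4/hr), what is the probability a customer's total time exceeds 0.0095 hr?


W ~ Exponential(μ−λ) for M/M/1.
μ − λ = 63.4 − 21.0 = 42.4000
P(W > t) = e^{−(μ−λ)t} = e^{−0.4028} = 0.668446

Final: 0.668446


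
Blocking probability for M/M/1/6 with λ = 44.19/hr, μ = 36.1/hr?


ρ = λ/μ = 44.19/36.1 = 1.2241
P_K = (1−ρ)ρ^K/(1−ρ^(K+1)) = (-0.2241·3.364347)/(1 − 4.118296)
= -0.753949/-3.118296 = 0.241782

Final: 0.241782


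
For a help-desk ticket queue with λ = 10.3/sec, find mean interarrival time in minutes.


Mean interarrival time = 1/λ = 1/10.3 second = 0.09709 second
In minutes: 0.09709 × 0.0166667 = 0.001618 min

Final: 0.001618 min


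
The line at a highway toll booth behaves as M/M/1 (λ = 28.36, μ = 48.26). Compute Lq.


ρ = 28.36/48.26 = 0.5877
Lq = ρ²/(1−ρ) = 0.3453/0.4123 = 0.8375

Final: 0.8375


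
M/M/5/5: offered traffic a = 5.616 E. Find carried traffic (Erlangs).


B(5,5.616) = 0.332746 (Erlang-B)
Carried load = a(1 − B) = 5.616·(1 − 0.332746) = 5.616·0.667254 = 3.7473 E

Final: 3.7473 Erlangs


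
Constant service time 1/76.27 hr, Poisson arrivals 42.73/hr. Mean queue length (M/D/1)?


ρ = 42.73/76.27 = 0.5602
M/D/1: Lq = ρ²/(2(1−ρ)) = 0.3139/(2·0.4398) = 0.35688

Final: 0.35688


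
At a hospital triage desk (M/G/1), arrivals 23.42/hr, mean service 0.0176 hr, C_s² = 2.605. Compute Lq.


ρ = λ·E[S] = 23.42·0.0176 = 0.4122
Lq = ρ²(1+C_s²)/(2(1−ρ)) = 0.1699·(1+2.605)/(2·0.5878)
= 0.1699·3.6050/1.1756 = 0.52100

Final: 0.52100


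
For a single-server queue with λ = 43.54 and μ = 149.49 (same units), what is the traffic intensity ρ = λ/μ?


ρ = λ/μ = 43.54/149.49 = 0.2913

Final: 0.2913


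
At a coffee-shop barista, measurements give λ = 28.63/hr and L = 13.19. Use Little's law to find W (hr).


W = L/λ = 13.19/28.63 = 0.4607 hr

Final: 0.4607 hr


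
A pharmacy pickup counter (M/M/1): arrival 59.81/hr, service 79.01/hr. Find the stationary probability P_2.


ρ = 59.81/79.01 = 0.7570
P_n = (1−ρ)·ρ^n = (1 − 0.7570)·0.7570^2 = 0.2430·0.573038 = 0.139252

Final: 0.139252


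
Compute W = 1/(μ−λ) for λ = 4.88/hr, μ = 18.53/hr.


W = 1/(μ−λ) = 1/(18.53 − 4.88) = 1/13.65 = 0.07326 hr

Final: 0.07326 hr


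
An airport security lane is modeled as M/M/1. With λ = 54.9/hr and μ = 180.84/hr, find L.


ρ = λ/μ = 54.9/180.84 = 0.3036
L = ρ/(1−ρ) = 0.3036/(1 − 0.3036) = 0.3036/0.6964 = 0.4359

Final: 0.4359


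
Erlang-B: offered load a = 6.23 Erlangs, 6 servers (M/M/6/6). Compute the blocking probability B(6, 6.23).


B(c,a) = (a^c/c!) / Σ_{k=0}^{c} a^k/k!
a^6/6! = 81.207433
Σ terms (k=0..6): 1.00000 + 6.23000 + 19.40645 + 40.30073 + 62.76838 + 78.20941 + 81.20743 = 289.122401
B = 81.207433/289.122401 = 0.280876

Final: 0.280876


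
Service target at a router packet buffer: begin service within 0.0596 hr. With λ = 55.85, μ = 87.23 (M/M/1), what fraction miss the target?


ρ = 55.85/87.23 = 0.6403
P(Wq > t) = ρ·e^{−(μ−λ)t} = 0.6403·e^{−1.8702}
= 0.6403·0.154085 = 0.098655

Final: 0.098655


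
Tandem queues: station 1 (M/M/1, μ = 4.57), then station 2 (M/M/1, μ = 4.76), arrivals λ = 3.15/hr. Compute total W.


Each node sees arrival rate λ = 3.15/hr (tandem ⇒ throughput preserved).
W₁ = 1/(μ₁−λ) = 1/(4.57−3.15) = 0.70423 hr
W₂ = 1/(μ₂−λ) = 1/(4.76−3.15) = 0.62112 hr
W_total = W₁ + W₂ = 0.70423 + 0.62112 = 1.32534 hr

Final: 1.32534 hr


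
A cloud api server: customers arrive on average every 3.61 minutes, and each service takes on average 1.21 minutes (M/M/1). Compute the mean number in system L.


λ = 60/3.61 = 16.6205 /hr
μ = 60/1.21 = 49.5868 /hr
ρ = λ/μ = 16.6205/49.5868 = 0.3352
L = ρ/(1−ρ) = 0.3352/0.6648 = 0.5042

Final: 0.5042


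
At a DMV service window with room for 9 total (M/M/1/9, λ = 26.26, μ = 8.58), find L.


ρ = 26.26/8.58 = 3.0606
L = ρ[1 − (K+1)ρ^K + Kρ^(K+1)] / [(1−ρ)(1−ρ^(K+1))]
Numerator: 3.0606·(1 − 10·23564.970756 + 9·72123.092314) = 1265435.498487
Denominator: (-2.0606)·(-72122.092314) = 148615.220527
L = 1265435.498487/148615.220527 = 8.5148

Final: 8.5148


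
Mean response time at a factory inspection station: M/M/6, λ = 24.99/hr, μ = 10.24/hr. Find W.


a = 2.4404; ρ = 0.4067; P₀ = 0.086696
Lq = P₀·a^c·ρ/(c!(1−ρ)²) = 0.02940
Wq = Lq/λ = 0.02940/24.99 = 0.001176 hr
W = Wq + 1/μ = 0.001176 + 0.09766 = 0.09883 hr

Final: 0.09883 hr


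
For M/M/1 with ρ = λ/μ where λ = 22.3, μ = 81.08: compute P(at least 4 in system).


ρ = 22.3/81.08 = 0.2750
P(N ≥ n) = ρ^n = 0.2750^4 = 0.005722

Final: 0.005722


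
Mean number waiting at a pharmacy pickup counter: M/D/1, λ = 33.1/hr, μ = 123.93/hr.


ρ = 33.1/123.93 = 0.2671
M/D/1: Lq = ρ²/(2(1−ρ)) = 0.07134/(2·0.7329) = 0.04867

Final: 0.04867


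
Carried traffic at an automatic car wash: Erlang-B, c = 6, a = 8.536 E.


B(6,8.536) = 0.417863 (Erlang-B)
Carried load = a(1 − B) = 8.536·(1 − 0.417863) = 8.536·0.582137 = 4.9691 E

Final: 4.9691 Erlangs


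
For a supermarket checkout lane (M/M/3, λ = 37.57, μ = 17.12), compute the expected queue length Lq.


a = λ/μ = 2.1945; ρ = a/3 = 0.7315
P₀ = 0.082218
Lq = P₀·a^c·ρ / (c!·(1−ρ)²) = 0.082218·10.56847·0.7315/(6·0.07209)
= 1.46950

Final: 1.46950


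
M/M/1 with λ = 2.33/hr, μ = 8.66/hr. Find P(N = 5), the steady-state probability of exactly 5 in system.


ρ = 2.33/8.66 = 0.2691
P_n = (1−ρ)·ρ^n = (1 − 0.2691)·0.2691^5 = 0.7309·0.001410 = 0.001031

Final: 0.001031


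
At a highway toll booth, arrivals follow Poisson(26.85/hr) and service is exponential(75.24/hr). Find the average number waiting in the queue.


ρ = 26.85/75.24 = 0.3569
Lq = ρ²/(1−ρ) = 0.1273/0.6431 = 0.1980

Final: 0.1980


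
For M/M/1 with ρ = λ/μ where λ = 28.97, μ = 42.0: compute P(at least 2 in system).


ρ = 28.97/42.0 = 0.6898
P(N ≥ n) = ρ^n = 0.6898^2 = 0.475771

Final: 0.475771


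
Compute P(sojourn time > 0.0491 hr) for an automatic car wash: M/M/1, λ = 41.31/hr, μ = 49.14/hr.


W ~ Exponential(μ−λ) for M/M/1.
μ − λ = 49.14 − 41.31 = 7.8300
P(W > t) = e^{−(μ−λ)t} = e^{−0.3845} = 0.680823

Final: 0.680823


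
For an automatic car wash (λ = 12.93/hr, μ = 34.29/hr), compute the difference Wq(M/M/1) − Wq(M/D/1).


ρ = 12.93/34.29 = 0.3771
Wq(M/M/1) = ρ/(μ−λ) = 0.3771/21.36 = 0.01765 hr
Wq(M/D/1) = ρ/(2(μ−λ)) = 0.008827 hr
Savings = 0.01765 − 0.008827 = 0.008827 hr

Final: 0.008827 hr


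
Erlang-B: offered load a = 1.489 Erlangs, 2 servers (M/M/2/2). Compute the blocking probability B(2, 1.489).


B(c,a) = (a^c/c!) / Σ_{k=0}^{c} a^k/k!
a^2/2! = 1.108561
Σ terms (k=0..2): 1.00000 + 1.48900 + 1.10856 = 3.597561
B = 1.108561/3.597561 = 0.308142

Final: 0.308142


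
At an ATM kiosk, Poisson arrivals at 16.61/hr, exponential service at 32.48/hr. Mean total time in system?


W = 1/(μ−λ) = 1/(32.48 − 16.61) = 1/15.87 = 0.06301 hr

Final: 0.06301 hr


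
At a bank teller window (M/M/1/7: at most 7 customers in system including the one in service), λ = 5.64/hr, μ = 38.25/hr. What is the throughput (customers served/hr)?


ρ = 0.1475; P_K = (1−ρ)ρ^7/(1−ρ^8) = 0.000001292
λ_eff = λ(1 − P_K) = 5.64·(1 − 0.000001292) = 5.64·0.999999 = 5.6400 /hr

Final: 5.6400 /hr


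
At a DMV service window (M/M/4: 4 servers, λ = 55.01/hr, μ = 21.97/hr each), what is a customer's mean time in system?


a = 2.5039; ρ = 0.6260; P₀ = 0.073350
Lq = P₀·a^c·ρ/(c!(1−ρ)²) = 0.53748
Wq = Lq/λ = 0.53748/55.01 = 0.009771 hr
W = Wq + 1/μ = 0.009771 + 0.04552 = 0.05529 hr

Final: 0.05529 hr


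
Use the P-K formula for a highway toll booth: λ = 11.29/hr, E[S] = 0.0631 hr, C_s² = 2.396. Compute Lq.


ρ = λ·E[S] = 11.29·0.0631 = 0.7124
Lq = ρ²(1+C_s²)/(2(1−ρ)) = 0.5075·(1+2.396)/(2·0.2876)
= 0.5075·3.3960/0.5752 = 2.99636

Final: 2.99636


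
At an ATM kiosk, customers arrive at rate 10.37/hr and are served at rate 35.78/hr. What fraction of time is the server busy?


ρ = λ/μ = 10.37/35.78 = 0.2898

Final: 0.2898


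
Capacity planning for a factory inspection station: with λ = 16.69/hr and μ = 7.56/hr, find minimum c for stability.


Stability requires cμ > λ ⇔ c > λ/μ.
λ/μ = 16.69/7.56 = 2.2077
Minimum integer c = ⌊2.2077⌋ + 1 = 3
Check: 3·7.56 = 22.68 > 16.69, while 2·7.56 = 15.12 ≤ 16.69

Final: 3 servers


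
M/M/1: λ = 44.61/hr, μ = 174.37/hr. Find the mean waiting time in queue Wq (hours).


ρ = 44.61/174.37 = 0.2558
Wq = ρ/(μ−λ) = 0.2558/(174.37 − 44.61) = 0.2558/129.76 = 0.001972 hr

Final: 0.001972 hr


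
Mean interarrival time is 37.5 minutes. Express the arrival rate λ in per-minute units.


λ = 1/(interarrival time) in consistent units.
1 minute = 1 min, so λ = 1/37.5 = 0.02667 per minute

Final: 0.02667 /min


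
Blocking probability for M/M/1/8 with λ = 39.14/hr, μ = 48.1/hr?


ρ = λ/μ = 39.14/48.1 = 0.8137
P_K = (1−ρ)ρ^K/(1−ρ^(K+1)) = (0.1863·0.192223)/(1 − 0.156416)
= 0.035807/0.843584 = 0.042446

Final: 0.042446


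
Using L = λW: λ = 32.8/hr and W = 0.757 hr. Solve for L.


L = λW = 32.8·0.757 = 24.8296

Final: 24.8296


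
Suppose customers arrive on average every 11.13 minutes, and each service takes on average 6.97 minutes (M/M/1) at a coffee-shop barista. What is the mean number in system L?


λ = 60/11.13 = 5.3908 /hr
μ = 60/6.97 = 8.6083 /hr
ρ = λ/μ = 5.3908/8.6083 = 0.6262
L = ρ/(1−ρ) = 0.6262/0.3738 = 1.6755

Final: 1.6755


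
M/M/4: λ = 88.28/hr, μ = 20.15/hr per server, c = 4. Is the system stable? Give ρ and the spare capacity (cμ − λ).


Total capacity cμ = 4·20.15 = 80.60/hr
ρ = λ/(cμ) = 88.28/80.60 = 1.0953
Stable ⇔ ρ < 1: NO
Spare capacity = cμ − λ = 80.60 − 88.28 = -7.68/hr

Final: ρ = 1.0953; unstable; margin = -7.68/hr


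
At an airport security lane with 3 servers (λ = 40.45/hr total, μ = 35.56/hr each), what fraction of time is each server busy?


ρ = λ/(cμ) = 40.45/(3·35.56) = 40.45/106.68 = 0.3792

Final: 0.3792


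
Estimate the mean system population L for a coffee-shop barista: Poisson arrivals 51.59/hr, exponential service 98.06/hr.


ρ = λ/μ = 51.59/98.06 = 0.5261
L = ρ/(1−ρ) = 0.5261/(1 − 0.5261) = 0.5261/0.4739 = 1.1102

Final: 1.1102


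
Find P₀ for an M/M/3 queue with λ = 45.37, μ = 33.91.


a = λ/μ = 45.37/33.91 = 1.3380; ρ = a/c = 0.4460
Σ_{k=0}^{2} a^k/k! (terms k=0..2) = 1.00000 + 1.33795 + 0.89506 = 3.23301
Tail: a^3/(3!(1−ρ)) = 2.39510/(6·0.5540) = 0.72053
P₀ = 1/(3.23301 + 0.72053) = 1/3.95354 = 0.252938

Final: 0.252938


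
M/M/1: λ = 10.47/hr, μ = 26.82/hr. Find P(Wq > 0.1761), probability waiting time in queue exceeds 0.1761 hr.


ρ = 10.47/26.82 = 0.3904
P(Wq > t) = ρ·e^{−(μ−λ)t} = 0.3904·e^{−2.8792}
= 0.3904·0.056178 = 0.021931

Final: 0.021931


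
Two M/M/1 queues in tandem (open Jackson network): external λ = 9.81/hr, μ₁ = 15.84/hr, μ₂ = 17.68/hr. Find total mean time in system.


Each node sees arrival rate λ = 9.81/hr (tandem ⇒ throughput preserved).
W₁ = 1/(μ₁−λ) = 1/(15.84−9.81) = 0.16584 hr
W₂ = 1/(μ₂−λ) = 1/(17.68−9.81) = 0.12706 hr
W_total = W₁ + W₂ = 0.16584 + 0.12706 = 0.29290 hr

Final: 0.29290 hr


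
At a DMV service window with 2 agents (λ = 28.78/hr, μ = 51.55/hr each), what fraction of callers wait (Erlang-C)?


a = λ/μ = 0.5583; ρ = a/2 = 0.2791
P₀ = 0.563543 (from M/M/c formula)
C(c,a) = [a^c/(c!(1−ρ))]·P₀ = [0.31169/(2·0.7209)]·0.563543
= 0.21620·0.563543 = 0.121836

Final: 0.121836


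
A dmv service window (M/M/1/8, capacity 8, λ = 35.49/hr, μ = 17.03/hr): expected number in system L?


ρ = 35.49/17.03 = 2.0840
L = ρ[1 − (K+1)ρ^K + Kρ^(K+1)] / [(1−ρ)(1−ρ^(K+1))]
Numerator: 2.0840·(1 − 9·355.738452 + 8·741.348072) = 5689.525286
Denominator: (-1.0840)·(-740.348072) = 802.514704
L = 5689.525286/802.514704 = 7.0896

Final: 7.0896


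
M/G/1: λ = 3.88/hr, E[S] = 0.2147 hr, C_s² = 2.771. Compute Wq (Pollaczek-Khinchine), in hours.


ρ = λ·E[S] = 3.88·0.2147 = 0.8330
E[S²] = E[S]²(1+C_s²) = 0.2147²·(1+2.771) = 0.173828
Wq = λ·E[S²]/(2(1−ρ)) = 3.88·0.173828/(2·0.1670) = 2.01976 hr

Final: 2.01976 hr


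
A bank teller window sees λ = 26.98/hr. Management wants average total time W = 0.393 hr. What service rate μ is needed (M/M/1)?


W = 1/(μ−λ) ⇒ μ − λ = 1/W = 1/0.393 = 2.5445
μ = λ + 1/W = 26.98 + 2.5445 = 29.5245 per hr

Final: 29.5245 /hr


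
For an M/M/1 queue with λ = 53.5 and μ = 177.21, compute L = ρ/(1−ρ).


ρ = λ/μ = 53.5/177.21 = 0.3019
L = ρ/(1−ρ) = 0.3019/(1 − 0.3019) = 0.3019/0.6981 = 0.4325

Final: 0.4325


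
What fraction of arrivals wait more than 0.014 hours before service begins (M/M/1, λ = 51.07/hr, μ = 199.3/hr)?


ρ = 51.07/199.3 = 0.2562
P(Wq > t) = ρ·e^{−(μ−λ)t} = 0.2562·e^{−2.0752}
= 0.2562·0.125529 = 0.032166

Final: 0.032166


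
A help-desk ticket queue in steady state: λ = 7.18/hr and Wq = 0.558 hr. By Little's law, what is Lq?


Lq = λWq = 7.18·0.558 = 4.0064

Final: 4.0064


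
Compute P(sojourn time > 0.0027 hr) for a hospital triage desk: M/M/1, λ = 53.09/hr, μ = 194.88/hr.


W ~ Exponential(μ−λ) for M/M/1.
μ − λ = 194.88 − 53.09 = 141.7900
P(W > t) = e^{−(μ−λ)t} = e^{−0.3828} = 0.681927

Final: 0.681927


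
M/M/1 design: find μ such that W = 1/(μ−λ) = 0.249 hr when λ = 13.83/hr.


W = 1/(μ−λ) ⇒ μ − λ = 1/W = 1/0.249 = 4.0161
μ = λ + 1/W = 13.83 + 4.0161 = 17.8461 per hr

Final: 17.8461 /hr


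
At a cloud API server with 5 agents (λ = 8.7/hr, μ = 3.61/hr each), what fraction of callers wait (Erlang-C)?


a = λ/μ = 2.4100; ρ = a/5 = 0.4820
P₀ = 0.088027 (from M/M/c formula)
C(c,a) = [a^c/(c!(1−ρ))]·P₀ = [81.29433/(120·0.5180)]·0.088027
= 1.30781·0.088027 = 0.115123

Final: 0.115123


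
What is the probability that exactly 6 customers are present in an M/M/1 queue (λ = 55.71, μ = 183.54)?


ρ = 55.71/183.54 = 0.3035
P_n = (1−ρ)·ρ^n = (1 − 0.3035)·0.3035^6 = 0.6965·0.0007820 = 0.0005446

Final: 0.0005446


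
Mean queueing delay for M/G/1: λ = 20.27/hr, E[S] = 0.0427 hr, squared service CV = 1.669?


ρ = λ·E[S] = 20.27·0.0427 = 0.8655
E[S²] = E[S]²(1+C_s²) = 0.0427²·(1+1.669) = 0.004866
Wq = λ·E[S²]/(2(1−ρ)) = 20.27·0.004866/(2·0.1345) = 0.36677 hr

Final: 0.36677 hr


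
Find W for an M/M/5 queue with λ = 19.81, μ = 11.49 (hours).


a = 1.7241; ρ = 0.3448; P₀ = 0.177731
Lq = P₀·a^c·ρ/(c!(1−ρ)²) = 0.01813
Wq = Lq/λ = 0.01813/19.81 = 0.0009149 hr
W = Wq + 1/μ = 0.0009149 + 0.08703 = 0.08795 hr

Final: 0.08795 hr


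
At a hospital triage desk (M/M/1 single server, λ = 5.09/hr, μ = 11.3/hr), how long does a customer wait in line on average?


ρ = 5.09/11.3 = 0.4504
Wq = ρ/(μ−λ) = 0.4504/(11.3 − 5.09) = 0.4504/6.21 = 0.07254 hr

Final: 0.07254 hr


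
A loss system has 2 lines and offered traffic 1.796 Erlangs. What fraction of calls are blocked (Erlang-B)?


B(c,a) = (a^c/c!) / Σ_{k=0}^{c} a^k/k!
a^2/2! = 1.612808
Σ terms (k=0..2): 1.00000 + 1.79600 + 1.61281 = 4.408808
B = 1.612808/4.408808 = 0.365815

Final: 0.365815


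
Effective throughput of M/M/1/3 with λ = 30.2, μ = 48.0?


ρ = 0.6292; P_K = (1−ρ)ρ^3/(1−ρ^4) = 0.109520
λ_eff = λ(1 − P_K) = 30.2·(1 − 0.109520) = 30.2·0.890480 = 26.8925 /hr

Final: 26.8925 /hr


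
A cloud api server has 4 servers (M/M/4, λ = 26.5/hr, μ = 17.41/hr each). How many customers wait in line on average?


a = λ/μ = 1.5221; ρ = a/4 = 0.3805
P₀ = 0.216015
Lq = P₀·a^c·ρ / (c!·(1−ρ)²) = 0.216015·5.36770·0.3805/(24·0.38375)
= 0.04791

Final: 0.04791


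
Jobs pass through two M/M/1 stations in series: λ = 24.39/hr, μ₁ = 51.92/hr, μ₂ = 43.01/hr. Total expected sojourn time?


Each node sees arrival rate λ = 24.39/hr (tandem ⇒ throughput preserved).
W₁ = 1/(μ₁−λ) = 1/(51.92−24.39) = 0.03632 hr
W₂ = 1/(μ₂−λ) = 1/(43.01−24.39) = 0.05371 hr
W_total = W₁ + W₂ = 0.03632 + 0.05371 = 0.09003 hr

Final: 0.09003 hr


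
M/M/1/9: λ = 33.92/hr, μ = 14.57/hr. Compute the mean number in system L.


ρ = 33.92/14.57 = 2.3281
L = ρ[1 − (K+1)ρ^K + Kρ^(K+1)] / [(1−ρ)(1−ρ^(K+1))]
Numerator: 2.3281·(1 − 10·2008.938428 + 9·4676.952058) = 51227.311563
Denominator: (-1.3281)·(-4675.952058) = 6209.998101
L = 51227.311563/6209.998101 = 8.2492

Final: 8.2492


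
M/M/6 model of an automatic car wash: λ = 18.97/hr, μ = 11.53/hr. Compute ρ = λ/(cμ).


ρ = λ/(cμ) = 18.97/(6·11.53) = 18.97/69.18 = 0.2742

Final: 0.2742


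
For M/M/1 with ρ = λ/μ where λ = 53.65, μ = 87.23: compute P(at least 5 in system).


ρ = 53.65/87.23 = 0.6150
P(N ≥ n) = ρ^n = 0.6150^5 = 0.088007

Final: 0.088007


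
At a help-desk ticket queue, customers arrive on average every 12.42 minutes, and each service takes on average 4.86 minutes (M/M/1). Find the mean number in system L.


λ = 60/12.42 = 4.8309 /hr
μ = 60/4.86 = 12.3457 /hr
ρ = λ/μ = 4.8309/12.3457 = 0.3913
L = ρ/(1−ρ) = 0.3913/0.6087 = 0.6429

Final: 0.6429


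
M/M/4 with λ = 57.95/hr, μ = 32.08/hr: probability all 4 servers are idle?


a = λ/μ = 57.95/32.08 = 1.8064; ρ = a/c = 0.4516
Σ_{k=0}^{3} a^k/k! (terms k=0..3) = 1.00000 + 1.80642 + 1.63158 + 0.98244 = 5.42044
Tail: a^4/(4!(1−ρ)) = 10.64820/(24·0.5484) = 0.80904
P₀ = 1/(5.42044 + 0.80904) = 1/6.22948 = 0.160527

Final: 0.160527


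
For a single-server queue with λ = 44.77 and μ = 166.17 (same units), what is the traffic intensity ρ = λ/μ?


ρ = λ/μ = 44.77/166.17 = 0.2694

Final: 0.2694


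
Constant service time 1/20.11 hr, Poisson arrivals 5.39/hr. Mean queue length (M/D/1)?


ρ = 5.39/20.11 = 0.2680
M/D/1: Lq = ρ²/(2(1−ρ)) = 0.07184/(2·0.7320) = 0.04907

Final: 0.04907


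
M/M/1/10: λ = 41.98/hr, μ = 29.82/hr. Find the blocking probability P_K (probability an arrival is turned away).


ρ = λ/μ = 41.98/29.82 = 1.4078
P_K = (1−ρ)ρ^K/(1−ρ^(K+1)) = (-0.4078·30.573697)/(1 − 43.041039)
= -12.467342/-42.041039 = 0.296552

Final: 0.296552


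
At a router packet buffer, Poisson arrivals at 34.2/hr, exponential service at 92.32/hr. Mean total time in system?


W = 1/(μ−λ) = 1/(92.32 − 34.2) = 1/58.12 = 0.01721 hr

Final: 0.01721 hr


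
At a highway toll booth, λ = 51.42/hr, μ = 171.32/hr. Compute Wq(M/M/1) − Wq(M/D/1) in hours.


ρ = 51.42/171.32 = 0.3001
Wq(M/M/1) = ρ/(μ−λ) = 0.3001/119.90 = 0.002503 hr
Wq(M/D/1) = ρ/(2(μ−λ)) = 0.001252 hr
Savings = 0.002503 − 0.001252 = 0.001252 hr

Final: 0.001252 hr


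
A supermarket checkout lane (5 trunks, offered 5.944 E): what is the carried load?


B(5,5.944) = 0.356473 (Erlang-B)
Carried load = a(1 − B) = 5.944·(1 − 0.356473) = 5.944·0.643527 = 3.8251 E

Final: 3.8251 Erlangs


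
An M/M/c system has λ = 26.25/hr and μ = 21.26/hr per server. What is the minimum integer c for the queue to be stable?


Stability requires cμ > λ ⇔ c > λ/μ.
λ/μ = 26.25/21.26 = 1.2347
Minimum integer c = ⌊1.2347⌋ + 1 = 2
Check: 2·21.26 = 42.52 > 26.25, while 1·21.26 = 21.26 ≤ 26.25

Final: 2 servers


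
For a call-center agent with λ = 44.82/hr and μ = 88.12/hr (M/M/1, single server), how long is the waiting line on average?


ρ = 44.82/88.12 = 0.5086
Lq = ρ²/(1−ρ) = 0.2587/0.4914 = 0.5265

Final: 0.5265


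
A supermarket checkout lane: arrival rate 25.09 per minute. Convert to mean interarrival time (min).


Mean interarrival time = 1/λ = 1/25.09 minute = 0.03986 minute
In minutes: 0.03986 × 1 = 0.03986 min

Final: 0.03986 min


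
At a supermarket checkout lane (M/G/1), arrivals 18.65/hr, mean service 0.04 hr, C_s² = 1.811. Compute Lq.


ρ = λ·E[S] = 18.65·0.04 = 0.7460
Lq = ρ²(1+C_s²)/(2(1−ρ)) = 0.5565·(1+1.811)/(2·0.2540)
= 0.5565·2.8110/0.5080 = 3.07946

Final: 3.07946


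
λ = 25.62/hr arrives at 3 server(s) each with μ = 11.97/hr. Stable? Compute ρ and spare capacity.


Total capacity cμ = 3·11.97 = 35.91/hr
ρ = λ/(cμ) = 25.62/35.91 = 0.7135
Stable ⇔ ρ < 1: YES
Spare capacity = cμ − λ = 35.91 − 25.62 = 10.29/hr

Final: ρ = 0.7135; stable; margin = 10.29/hr


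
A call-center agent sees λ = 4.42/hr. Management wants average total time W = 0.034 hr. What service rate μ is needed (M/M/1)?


W = 1/(μ−λ) ⇒ μ − λ = 1/W = 1/0.034 = 29.4118
μ = λ + 1/W = 4.42 + 29.4118 = 33.8318 per hr

Final: 33.8318 /hr
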